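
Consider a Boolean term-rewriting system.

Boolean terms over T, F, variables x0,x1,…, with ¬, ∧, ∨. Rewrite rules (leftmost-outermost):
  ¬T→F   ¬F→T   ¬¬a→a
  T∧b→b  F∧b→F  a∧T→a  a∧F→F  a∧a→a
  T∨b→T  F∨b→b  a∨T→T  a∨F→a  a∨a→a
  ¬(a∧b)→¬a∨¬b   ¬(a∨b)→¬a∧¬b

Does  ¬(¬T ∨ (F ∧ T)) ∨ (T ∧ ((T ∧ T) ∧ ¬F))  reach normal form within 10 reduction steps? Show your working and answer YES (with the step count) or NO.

Answer: YES — reaches normal form T in 7 ≤ 10 steps

Derivation:
  start: ¬(¬T ∨ (F ∧ T)) ∨ (T ∧ ((T ∧ T) ∧ ¬F))
  step 1: (¬¬T ∧ ¬(F ∧ T)) ∨ (T ∧ ((T ∧ T) ∧ ¬F))
  step 2: (T ∧ ¬(F ∧ T)) ∨ (T ∧ ((T ∧ T) ∧ ¬F))
  step 3: ¬(F ∧ T) ∨ (T ∧ ((T ∧ T) ∧ ¬F))
  step 4: (¬F ∨ ¬T) ∨ (T ∧ ((T ∧ T) ∧ ¬F))
  step 5: (T ∨ ¬T) ∨ (T ∧ ((T ∧ T) ∧ ¬F))
  step 6: T ∨ (T ∧ ((T ∧ T) ∧ ¬F))
  step 7: T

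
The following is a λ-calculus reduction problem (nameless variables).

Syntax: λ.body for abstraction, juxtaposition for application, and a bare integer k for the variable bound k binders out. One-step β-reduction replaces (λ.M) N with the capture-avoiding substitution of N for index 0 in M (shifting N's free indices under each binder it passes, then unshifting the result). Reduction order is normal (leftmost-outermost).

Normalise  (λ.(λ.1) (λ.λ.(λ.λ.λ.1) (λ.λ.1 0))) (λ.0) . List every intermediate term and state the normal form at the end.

Answer: normal form = λ.0  (in 2 steps)

Derivation:
  start: (λ.(λ.1) (λ.λ.(λ.λ.λ.1) (λ.λ.1 0))) (λ.0)
  [1] (λ.λ.0) (λ.λ.(λ.λ.λ.1) (λ.λ.1 0))
  [2] λ.0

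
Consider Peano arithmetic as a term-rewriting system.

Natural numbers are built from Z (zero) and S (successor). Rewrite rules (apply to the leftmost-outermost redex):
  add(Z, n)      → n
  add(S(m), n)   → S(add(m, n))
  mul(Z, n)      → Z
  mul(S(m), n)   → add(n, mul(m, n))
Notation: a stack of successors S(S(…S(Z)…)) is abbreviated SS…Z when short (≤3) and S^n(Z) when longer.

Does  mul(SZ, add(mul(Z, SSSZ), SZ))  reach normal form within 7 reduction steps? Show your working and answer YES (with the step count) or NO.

  start: mul(SZ, add(mul(Z, SSSZ), SZ))
  →1  add(add(mul(Z, SSSZ), SZ), mul(Z, add(mul(Z, SSSZ), SZ)))
  →2  add(add(Z, SZ), mul(Z, add(mul(Z, SSSZ), SZ)))
  →3  add(SZ, mul(Z, add(mul(Z, SSSZ), SZ)))
  →4  S(add(Z, mul(Z, add(mul(Z, SSSZ), SZ))))
  →5  S(mul(Z, add(mul(Z, SSSZ), SZ)))
  →6  SZ

Answer: YES — reaches normal form SZ in 6 ≤ 7 steps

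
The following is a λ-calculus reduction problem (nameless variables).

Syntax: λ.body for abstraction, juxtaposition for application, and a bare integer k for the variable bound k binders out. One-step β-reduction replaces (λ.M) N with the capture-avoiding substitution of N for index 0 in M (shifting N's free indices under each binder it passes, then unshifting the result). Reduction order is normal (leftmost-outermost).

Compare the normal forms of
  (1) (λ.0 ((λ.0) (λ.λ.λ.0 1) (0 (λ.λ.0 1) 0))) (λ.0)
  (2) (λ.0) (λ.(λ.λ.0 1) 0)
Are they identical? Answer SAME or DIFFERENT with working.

Term A:
  start: (λ.0 ((λ.0) (λ.λ.λ.0 1) (0 (λ.λ.0 1) 0))) (λ.0)
  [1] (λ.0) ((λ.0) (λ.λ.λ.0 1) ((λ.0) (λ.λ.0 1) (λ.0)))
  [2] (λ.0) (λ.λ.λ.0 1) ((λ.0) (λ.λ.0 1) (λ.0))
  [3] (λ.λ.λ.0 1) ((λ.0) (λ.λ.0 1) (λ.0))
  [4] λ.λ.0 1

Term B:
  start: (λ.0) (λ.(λ.λ.0 1) 0)
  [1] λ.(λ.λ.0 1) 0
  [2] λ.λ.0 1

Answer: SAME — A ⇓ λ.λ.0 1, B ⇓ λ.λ.0 1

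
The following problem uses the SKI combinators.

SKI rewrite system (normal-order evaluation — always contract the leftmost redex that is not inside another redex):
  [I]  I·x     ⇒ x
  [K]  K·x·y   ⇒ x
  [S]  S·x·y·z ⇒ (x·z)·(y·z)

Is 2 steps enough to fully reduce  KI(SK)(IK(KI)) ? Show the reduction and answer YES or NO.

  start: KI(SK)(IK(KI))
  step 1: I(IK(KI))
  step 2: IK(KI)

Answer: NO — after 2 steps the term is IK(KI), not yet normal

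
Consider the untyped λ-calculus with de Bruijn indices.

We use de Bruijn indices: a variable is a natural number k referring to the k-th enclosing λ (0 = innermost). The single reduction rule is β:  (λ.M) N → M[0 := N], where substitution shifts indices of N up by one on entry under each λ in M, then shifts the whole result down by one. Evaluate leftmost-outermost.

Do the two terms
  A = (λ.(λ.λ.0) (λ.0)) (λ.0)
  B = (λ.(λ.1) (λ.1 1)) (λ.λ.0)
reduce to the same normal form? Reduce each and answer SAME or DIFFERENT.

Term A:
  start: (λ.(λ.λ.0) (λ.0)) (λ.0)
  →1  (λ.λ.0) (λ.0)
  →2  λ.0

Term B:
  start: (λ.(λ.1) (λ.1 1)) (λ.λ.0)
  →1  (λ.λ.λ.0) (λ.(λ.λ.0) (λ.λ.0))
  →2  λ.λ.0

Answer: DIFFERENT — A ⇓ λ.0, B ⇓ λ.λ.0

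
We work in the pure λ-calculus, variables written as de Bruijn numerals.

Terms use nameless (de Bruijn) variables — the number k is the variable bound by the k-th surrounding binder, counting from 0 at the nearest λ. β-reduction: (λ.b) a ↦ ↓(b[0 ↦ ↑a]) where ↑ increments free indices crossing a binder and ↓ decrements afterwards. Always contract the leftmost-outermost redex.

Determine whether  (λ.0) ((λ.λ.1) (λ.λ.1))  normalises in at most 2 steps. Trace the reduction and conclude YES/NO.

  start: (λ.0) ((λ.λ.1) (λ.λ.1))
  →1  (λ.λ.1) (λ.λ.1)
  →2  λ.λ.λ.1

Answer: YES — reaches normal form λ.λ.λ.1 in 2 ≤ 2 steps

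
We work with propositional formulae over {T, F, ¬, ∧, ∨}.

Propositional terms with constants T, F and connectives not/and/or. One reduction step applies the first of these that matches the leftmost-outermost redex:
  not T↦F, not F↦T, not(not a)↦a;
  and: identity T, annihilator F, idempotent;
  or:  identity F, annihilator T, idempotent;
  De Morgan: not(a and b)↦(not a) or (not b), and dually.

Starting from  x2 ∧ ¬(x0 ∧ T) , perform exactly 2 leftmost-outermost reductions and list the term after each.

Answer: after 2 steps: x2 ∧ (¬x0 ∨ F)

Derivation:
  start: x2 ∧ ¬(x0 ∧ T)
  step 1: x2 ∧ (¬x0 ∨ ¬T)
  step 2: x2 ∧ (¬x0 ∨ F)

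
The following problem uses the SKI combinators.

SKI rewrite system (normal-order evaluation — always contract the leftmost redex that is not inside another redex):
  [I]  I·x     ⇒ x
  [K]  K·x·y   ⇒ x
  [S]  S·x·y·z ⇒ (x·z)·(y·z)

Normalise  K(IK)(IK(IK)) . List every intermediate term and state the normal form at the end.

  start: K(IK)(IK(IK))
  [1] IK
  [2] K

Answer: normal form = K  (in 2 steps)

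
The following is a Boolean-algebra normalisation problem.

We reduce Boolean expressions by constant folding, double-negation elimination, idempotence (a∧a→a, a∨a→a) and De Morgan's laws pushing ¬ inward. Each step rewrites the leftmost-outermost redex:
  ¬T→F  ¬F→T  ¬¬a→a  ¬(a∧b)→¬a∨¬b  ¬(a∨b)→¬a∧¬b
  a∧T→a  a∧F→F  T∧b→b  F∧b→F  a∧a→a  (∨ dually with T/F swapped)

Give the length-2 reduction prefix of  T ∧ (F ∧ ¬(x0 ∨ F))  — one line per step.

  start: T ∧ (F ∧ ¬(x0 ∨ F))
  step 1: F ∧ ¬(x0 ∨ F)
  step 2: F

Answer: after 2 steps: F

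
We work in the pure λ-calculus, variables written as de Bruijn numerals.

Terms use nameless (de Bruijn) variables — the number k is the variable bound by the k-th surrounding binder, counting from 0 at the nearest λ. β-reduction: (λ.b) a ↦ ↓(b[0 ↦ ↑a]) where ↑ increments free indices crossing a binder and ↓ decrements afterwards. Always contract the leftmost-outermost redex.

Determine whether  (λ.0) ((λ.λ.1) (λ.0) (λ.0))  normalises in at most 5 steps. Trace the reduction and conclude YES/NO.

  start: (λ.0) ((λ.λ.1) (λ.0) (λ.0))
  →1  (λ.λ.1) (λ.0) (λ.0)
  →2  (λ.λ.0) (λ.0)
  →3  λ.0

Answer: YES — reaches normal form λ.0 in 3 ≤ 5 steps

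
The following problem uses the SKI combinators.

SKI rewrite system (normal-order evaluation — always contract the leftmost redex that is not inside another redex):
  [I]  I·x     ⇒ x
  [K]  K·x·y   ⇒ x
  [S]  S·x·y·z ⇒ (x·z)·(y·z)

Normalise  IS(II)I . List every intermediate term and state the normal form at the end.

Answer: normal form = SII  (in 2 steps)

Derivation:
  start: IS(II)I
  [1] S(II)I
  [2] SII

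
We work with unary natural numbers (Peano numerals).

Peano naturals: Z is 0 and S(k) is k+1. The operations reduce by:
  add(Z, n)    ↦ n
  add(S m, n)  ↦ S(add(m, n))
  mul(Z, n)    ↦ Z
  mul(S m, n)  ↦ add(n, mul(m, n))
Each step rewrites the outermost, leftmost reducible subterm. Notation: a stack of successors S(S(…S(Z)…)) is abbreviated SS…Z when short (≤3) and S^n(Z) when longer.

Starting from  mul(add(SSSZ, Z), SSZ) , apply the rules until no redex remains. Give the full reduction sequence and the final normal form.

  start: mul(add(SSSZ, Z), SSZ)
  [1] mul(S(add(SSZ, Z)), SSZ)
  [2] add(SSZ, mul(add(SSZ, Z), SSZ))
  [3] S(add(SZ, mul(add(SSZ, Z), SSZ)))
  [4] S(S(add(Z, mul(add(SSZ, Z), SSZ))))
  [5] S(S(mul(add(SSZ, Z), SSZ)))
  [6] S(S(mul(S(add(SZ, Z)), SSZ)))
  [7] S(S(add(SSZ, mul(add(SZ, Z), SSZ))))
  [8] S(S(S(add(SZ, mul(add(SZ, Z), SSZ)))))
  [9] S(S(S(S(add(Z, mul(add(SZ, Z), SSZ))))))
  [10] S(S(S(S(mul(add(SZ, Z), SSZ)))))
  [11] S(S(S(S(mul(S(add(Z, Z)), SSZ)))))
  [12] S(S(S(S(add(SSZ, mul(add(Z, Z), SSZ))))))
  [13] S(S(S(S(S(add(SZ, mul(add(Z, Z), SSZ)))))))
  [14] S(S(S(S(S(S(add(Z, mul(add(Z, Z), SSZ))))))))
  [15] S(S(S(S(S(S(mul(add(Z, Z), SSZ)))))))
  [16] S(S(S(S(S(S(mul(Z, SSZ)))))))
  [17] S^6(Z)

Answer: normal form = S^6(Z)  (in 17 steps)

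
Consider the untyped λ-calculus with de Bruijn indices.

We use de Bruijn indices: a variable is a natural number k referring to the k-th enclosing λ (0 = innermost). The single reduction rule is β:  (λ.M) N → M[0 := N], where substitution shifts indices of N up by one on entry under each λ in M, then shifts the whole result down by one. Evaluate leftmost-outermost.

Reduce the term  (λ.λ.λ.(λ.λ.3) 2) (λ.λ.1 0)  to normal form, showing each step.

Answer: normal form = λ.λ.λ.2  (in 2 steps)

Working:
  start: (λ.λ.λ.(λ.λ.3) 2) (λ.λ.1 0)
  →1  λ.λ.(λ.λ.3) (λ.λ.1 0)
  →2  λ.λ.λ.2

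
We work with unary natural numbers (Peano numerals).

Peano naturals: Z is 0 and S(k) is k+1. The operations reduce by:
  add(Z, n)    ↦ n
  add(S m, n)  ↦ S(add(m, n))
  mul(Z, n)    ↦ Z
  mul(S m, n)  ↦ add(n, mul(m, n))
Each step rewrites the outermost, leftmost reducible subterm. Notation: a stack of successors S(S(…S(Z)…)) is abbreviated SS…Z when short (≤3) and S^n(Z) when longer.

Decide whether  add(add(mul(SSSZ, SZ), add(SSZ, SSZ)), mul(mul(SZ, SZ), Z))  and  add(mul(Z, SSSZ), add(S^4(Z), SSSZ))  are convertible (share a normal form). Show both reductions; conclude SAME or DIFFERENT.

Answer: SAME — A ⇓ S^7(Z), B ⇓ S^7(Z)

Derivation:
Term A:
  start: add(add(mul(SSSZ, SZ), add(SSZ, SSZ)), mul(mul(SZ, SZ), Z))
  [1] add(add(add(SZ, mul(SSZ, SZ)), add(SSZ, SSZ)), mul(mul(SZ, SZ), Z))
  [2] add(add(S(add(Z, mul(SSZ, SZ))), add(SSZ, SSZ)), mul(mul(SZ, SZ), Z))
  [3] add(S(add(add(Z, mul(SSZ, SZ)), add(SSZ, SSZ))), mul(mul(SZ, SZ), Z))
  [4] S(add(add(add(Z, mul(SSZ, SZ)), add(SSZ, SSZ)), mul(mul(SZ, SZ), Z)))
  [5] S(add(add(mul(SSZ, SZ), add(SSZ, SSZ)), mul(mul(SZ, SZ), Z)))
  [6] S(add(add(add(SZ, mul(SZ, SZ)), add(SSZ, SSZ)), mul(mul(SZ, SZ), Z)))
  [7] S(add(add(S(add(Z, mul(SZ, SZ))), add(SSZ, SSZ)), mul(mul(SZ, SZ), Z)))
  [8] S(add(S(add(add(Z, mul(SZ, SZ)), add(SSZ, SSZ))), mul(mul(SZ, SZ), Z)))
  [9] S(S(add(add(add(Z, mul(SZ, SZ)), add(SSZ, SSZ)), mul(mul(SZ, SZ), Z))))
  [10] S(S(add(add(mul(SZ, SZ), add(SSZ, SSZ)), mul(mul(SZ, SZ), Z))))
  [11] S(S(add(add(add(SZ, mul(Z, SZ)), add(SSZ, SSZ)), mul(mul(SZ, SZ), Z))))
  [12] S(S(add(add(S(add(Z, mul(Z, SZ))), add(SSZ, SSZ)), mul(mul(SZ, SZ), Z))))
  [13] S(S(add(S(add(add(Z, mul(Z, SZ)), add(SSZ, SSZ))), mul(mul(SZ, SZ), Z))))
  [14] S(S(S(add(add(add(Z, mul(Z, SZ)), add(SSZ, SSZ)), mul(mul(SZ, SZ), Z)))))
  [15] S(S(S(add(add(mul(Z, SZ), add(SSZ, SSZ)), mul(mul(SZ, SZ), Z)))))
  [16] S(S(S(add(add(Z, add(SSZ, SSZ)), mul(mul(SZ, SZ), Z)))))
  [17] S(S(S(add(add(SSZ, SSZ), mul(mul(SZ, SZ), Z)))))
  [18] S(S(S(add(S(add(SZ, SSZ)), mul(mul(SZ, SZ), Z)))))
  [19] S(S(S(S(add(add(SZ, SSZ), mul(mul(SZ, SZ), Z))))))
  [20] S(S(S(S(add(S(add(Z, SSZ)), mul(mul(SZ, SZ), Z))))))
  [21] S(S(S(S(S(add(add(Z, SSZ), mul(mul(SZ, SZ), Z)))))))
  [22] S(S(S(S(S(add(SSZ, mul(mul(SZ, SZ), Z)))))))
  [23] S(S(S(S(S(S(add(SZ, mul(mul(SZ, SZ), Z))))))))
  [24] S(S(S(S(S(S(S(add(Z, mul(mul(SZ, SZ), Z)))))))))
  [25] S(S(S(S(S(S(S(mul(mul(SZ, SZ), Z))))))))
  [26] S(S(S(S(S(S(S(mul(add(SZ, mul(Z, SZ)), Z))))))))
  [27] S(S(S(S(S(S(S(mul(S(add(Z, mul(Z, SZ))), Z))))))))
  [28] S(S(S(S(S(S(S(add(Z, mul(add(Z, mul(Z, SZ)), Z)))))))))
  [29] S(S(S(S(S(S(S(mul(add(Z, mul(Z, SZ)), Z))))))))
  [30] S(S(S(S(S(S(S(mul(mul(Z, SZ), Z))))))))
  [31] S(S(S(S(S(S(S(mul(Z, Z))))))))
  [32] S^7(Z)

Term B:
  start: add(mul(Z, SSSZ), add(S^4(Z), SSSZ))
  [1] add(Z, add(S^4(Z), SSSZ))
  [2] add(S^4(Z), SSSZ)
  [3] S(add(SSSZ, SSSZ))
  [4] S(S(add(SSZ, SSSZ)))
  [5] S(S(S(add(SZ, SSSZ))))
  [6] S(S(S(S(add(Z, SSSZ)))))
  [7] S^7(Z)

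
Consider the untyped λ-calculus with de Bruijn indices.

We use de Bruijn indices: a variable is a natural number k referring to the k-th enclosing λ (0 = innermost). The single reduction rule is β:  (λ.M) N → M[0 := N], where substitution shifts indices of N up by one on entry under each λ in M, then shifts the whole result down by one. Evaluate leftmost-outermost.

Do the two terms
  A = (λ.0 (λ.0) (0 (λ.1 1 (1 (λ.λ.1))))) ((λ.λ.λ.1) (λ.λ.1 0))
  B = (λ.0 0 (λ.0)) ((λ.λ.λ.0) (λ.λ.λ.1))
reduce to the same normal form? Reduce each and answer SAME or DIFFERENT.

Term A:
  start: (λ.0 (λ.0) (0 (λ.1 1 (1 (λ.λ.1))))) ((λ.λ.λ.1) (λ.λ.1 0))
  [1] (λ.λ.λ.1) (λ.λ.1 0) (λ.0) ((λ.λ.λ.1) (λ.λ.1 0) (λ.(λ.λ.λ.1) (λ.λ.1 0) ((λ.λ.λ.1) (λ.λ.1 0)) ((λ.λ.λ.1) (λ.λ.1 0) (λ.λ.1))))
  [2] (λ.λ.1) (λ.0) ((λ.λ.λ.1) (λ.λ.1 0) (λ.(λ.λ.λ.1) (λ.λ.1 0) ((λ.λ.λ.1) (λ.λ.1 0)) ((λ.λ.λ.1) (λ.λ.1 0) (λ.λ.1))))
  [3] (λ.λ.0) ((λ.λ.λ.1) (λ.λ.1 0) (λ.(λ.λ.λ.1) (λ.λ.1 0) ((λ.λ.λ.1) (λ.λ.1 0)) ((λ.λ.λ.1) (λ.λ.1 0) (λ.λ.1))))
  [4] λ.0

Term B:
  start: (λ.0 0 (λ.0)) ((λ.λ.λ.0) (λ.λ.λ.1))
  [1] (λ.λ.λ.0) (λ.λ.λ.1) ((λ.λ.λ.0) (λ.λ.λ.1)) (λ.0)
  [2] (λ.λ.0) ((λ.λ.λ.0) (λ.λ.λ.1)) (λ.0)
  [3] (λ.0) (λ.0)
  [4] λ.0

Answer: SAME — A ⇓ λ.0, B ⇓ λ.0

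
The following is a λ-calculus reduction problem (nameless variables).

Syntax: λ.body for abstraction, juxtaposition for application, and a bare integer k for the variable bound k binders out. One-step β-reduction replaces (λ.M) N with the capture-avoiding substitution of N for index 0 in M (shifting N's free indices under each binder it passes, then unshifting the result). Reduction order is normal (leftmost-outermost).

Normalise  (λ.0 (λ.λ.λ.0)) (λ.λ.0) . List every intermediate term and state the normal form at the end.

  start: (λ.0 (λ.λ.λ.0)) (λ.λ.0)
  [1] (λ.λ.0) (λ.λ.λ.0)
  [2] λ.0

Answer: normal form = λ.0  (in 2 steps)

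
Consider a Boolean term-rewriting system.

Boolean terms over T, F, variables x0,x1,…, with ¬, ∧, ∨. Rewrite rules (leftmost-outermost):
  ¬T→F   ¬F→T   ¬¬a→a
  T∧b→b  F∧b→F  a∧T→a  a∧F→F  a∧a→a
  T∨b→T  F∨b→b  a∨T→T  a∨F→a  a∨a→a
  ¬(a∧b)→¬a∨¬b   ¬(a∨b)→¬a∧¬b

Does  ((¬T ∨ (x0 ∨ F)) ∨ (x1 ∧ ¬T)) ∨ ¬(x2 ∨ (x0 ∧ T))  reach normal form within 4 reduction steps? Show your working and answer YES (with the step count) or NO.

  start: ((¬T ∨ (x0 ∨ F)) ∨ (x1 ∧ ¬T)) ∨ ¬(x2 ∨ (x0 ∧ T))
  step 1: ((F ∨ (x0 ∨ F)) ∨ (x1 ∧ ¬T)) ∨ ¬(x2 ∨ (x0 ∧ T))
  step 2: ((x0 ∨ F) ∨ (x1 ∧ ¬T)) ∨ ¬(x2 ∨ (x0 ∧ T))
  step 3: (x0 ∨ (x1 ∧ ¬T)) ∨ ¬(x2 ∨ (x0 ∧ T))
  step 4: (x0 ∨ (x1 ∧ F)) ∨ ¬(x2 ∨ (x0 ∧ T))

Answer: NO — after 4 steps the term is (x0 ∨ (x1 ∧ F)) ∨ ¬(x2 ∨ (x0 ∧ T)), not yet normal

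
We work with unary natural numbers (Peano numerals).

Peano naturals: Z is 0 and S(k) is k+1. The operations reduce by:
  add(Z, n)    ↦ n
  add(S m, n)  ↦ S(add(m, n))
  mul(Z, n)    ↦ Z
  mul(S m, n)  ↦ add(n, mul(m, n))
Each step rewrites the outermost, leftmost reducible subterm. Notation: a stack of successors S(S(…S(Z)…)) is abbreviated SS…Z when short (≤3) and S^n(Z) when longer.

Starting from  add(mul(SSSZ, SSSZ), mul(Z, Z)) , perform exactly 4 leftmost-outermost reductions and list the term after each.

  start: add(mul(SSSZ, SSSZ), mul(Z, Z))
  [1] add(add(SSSZ, mul(SSZ, SSSZ)), mul(Z, Z))
  [2] add(S(add(SSZ, mul(SSZ, SSSZ))), mul(Z, Z))
  [3] S(add(add(SSZ, mul(SSZ, SSSZ)), mul(Z, Z)))
  [4] S(add(S(add(SZ, mul(SSZ, SSSZ))), mul(Z, Z)))

Answer: after 4 steps: S(add(S(add(SZ, mul(SSZ, SSSZ))), mul(Z, Z)))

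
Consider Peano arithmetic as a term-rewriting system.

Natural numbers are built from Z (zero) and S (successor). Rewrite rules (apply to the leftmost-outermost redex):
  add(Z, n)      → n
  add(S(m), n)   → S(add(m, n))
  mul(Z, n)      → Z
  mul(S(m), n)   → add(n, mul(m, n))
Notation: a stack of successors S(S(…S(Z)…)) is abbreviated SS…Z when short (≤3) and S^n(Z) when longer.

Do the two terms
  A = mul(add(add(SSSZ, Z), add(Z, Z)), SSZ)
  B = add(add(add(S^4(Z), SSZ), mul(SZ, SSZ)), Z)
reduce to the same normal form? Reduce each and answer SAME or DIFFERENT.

Term A:
  start: mul(add(add(SSSZ, Z), add(Z, Z)), SSZ)
  [1] mul(add(S(add(SSZ, Z)), add(Z, Z)), SSZ)
  [2] mul(S(add(add(SSZ, Z), add(Z, Z))), SSZ)
  [3] add(SSZ, mul(add(add(SSZ, Z), add(Z, Z)), SSZ))
  [4] S(add(SZ, mul(add(add(SSZ, Z), add(Z, Z)), SSZ)))
  [5] S(S(add(Z, mul(add(add(SSZ, Z), add(Z, Z)), SSZ))))
  [6] S(S(mul(add(add(SSZ, Z), add(Z, Z)), SSZ)))
  [7] S(S(mul(add(S(add(SZ, Z)), add(Z, Z)), SSZ)))
  [8] S(S(mul(S(add(add(SZ, Z), add(Z, Z))), SSZ)))
  [9] S(S(add(SSZ, mul(add(add(SZ, Z), add(Z, Z)), SSZ))))
  [10] S(S(S(add(SZ, mul(add(add(SZ, Z), add(Z, Z)), SSZ)))))
  [11] S(S(S(S(add(Z, mul(add(add(SZ, Z), add(Z, Z)), SSZ))))))
  [12] S(S(S(S(mul(add(add(SZ, Z), add(Z, Z)), SSZ)))))
  [13] S(S(S(S(mul(add(S(add(Z, Z)), add(Z, Z)), SSZ)))))
  [14] S(S(S(S(mul(S(add(add(Z, Z), add(Z, Z))), SSZ)))))
  [15] S(S(S(S(add(SSZ, mul(add(add(Z, Z), add(Z, Z)), SSZ))))))
  [16] S(S(S(S(S(add(SZ, mul(add(add(Z, Z), add(Z, Z)), SSZ)))))))
  [17] S(S(S(S(S(S(add(Z, mul(add(add(Z, Z), add(Z, Z)), SSZ))))))))
  [18] S(S(S(S(S(S(mul(add(add(Z, Z), add(Z, Z)), SSZ)))))))
  [19] S(S(S(S(S(S(mul(add(Z, add(Z, Z)), SSZ)))))))
  [20] S(S(S(S(S(S(mul(add(Z, Z), SSZ)))))))
  [21] S(S(S(S(S(S(mul(Z, SSZ)))))))
  [22] S^6(Z)

Term B:
  start: add(add(add(S^4(Z), SSZ), mul(SZ, SSZ)), Z)
  [1] add(add(S(add(SSSZ, SSZ)), mul(SZ, SSZ)), Z)
  [2] add(S(add(add(SSSZ, SSZ), mul(SZ, SSZ))), Z)
  [3] S(add(add(add(SSSZ, SSZ), mul(SZ, SSZ)), Z))
  [4] S(add(add(S(add(SSZ, SSZ)), mul(SZ, SSZ)), Z))
  [5] S(add(S(add(add(SSZ, SSZ), mul(SZ, SSZ))), Z))
  [6] S(S(add(add(add(SSZ, SSZ), mul(SZ, SSZ)), Z)))
  [7] S(S(add(add(S(add(SZ, SSZ)), mul(SZ, SSZ)), Z)))
  [8] S(S(add(S(add(add(SZ, SSZ), mul(SZ, SSZ))), Z)))
  [9] S(S(S(add(add(add(SZ, SSZ), mul(SZ, SSZ)), Z))))
  [10] S(S(S(add(add(S(add(Z, SSZ)), mul(SZ, SSZ)), Z))))
  [11] S(S(S(add(S(add(add(Z, SSZ), mul(SZ, SSZ))), Z))))
  [12] S(S(S(S(add(add(add(Z, SSZ), mul(SZ, SSZ)), Z)))))
  [13] S(S(S(S(add(add(SSZ, mul(SZ, SSZ)), Z)))))
  [14] S(S(S(S(add(S(add(SZ, mul(SZ, SSZ))), Z)))))
  [15] S(S(S(S(S(add(add(SZ, mul(SZ, SSZ)), Z))))))
  [16] S(S(S(S(S(add(S(add(Z, mul(SZ, SSZ))), Z))))))
  [17] S(S(S(S(S(S(add(add(Z, mul(SZ, SSZ)), Z)))))))
  [18] S(S(S(S(S(S(add(mul(SZ, SSZ), Z)))))))
  [19] S(S(S(S(S(S(add(add(SSZ, mul(Z, SSZ)), Z)))))))
  [20] S(S(S(S(S(S(add(S(add(SZ, mul(Z, SSZ))), Z)))))))
  [21] S(S(S(S(S(S(S(add(add(SZ, mul(Z, SSZ)), Z))))))))
  [22] S(S(S(S(S(S(S(add(S(add(Z, mul(Z, SSZ))), Z))))))))
  [23] S(S(S(S(S(S(S(S(add(add(Z, mul(Z, SSZ)), Z)))))))))
  [24] S(S(S(S(S(S(S(S(add(mul(Z, SSZ), Z)))))))))
  [25] S(S(S(S(S(S(S(S(add(Z, Z)))))))))
  [26] S^8(Z)

Answer: DIFFERENT — A ⇓ S^6(Z), B ⇓ S^8(Z)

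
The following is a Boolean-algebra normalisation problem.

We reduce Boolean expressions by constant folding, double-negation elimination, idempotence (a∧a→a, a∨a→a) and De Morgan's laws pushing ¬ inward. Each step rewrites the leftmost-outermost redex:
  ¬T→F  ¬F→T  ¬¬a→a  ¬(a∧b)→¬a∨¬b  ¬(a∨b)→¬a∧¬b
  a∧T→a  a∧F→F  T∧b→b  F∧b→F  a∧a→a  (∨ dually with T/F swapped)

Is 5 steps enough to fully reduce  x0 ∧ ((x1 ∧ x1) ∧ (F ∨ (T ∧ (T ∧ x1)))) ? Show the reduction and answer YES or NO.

Answer: YES — reaches normal form x0 ∧ x1 in 5 ≤ 5 steps

Working:
  start: x0 ∧ ((x1 ∧ x1) ∧ (F ∨ (T ∧ (T ∧ x1))))
  →1  x0 ∧ (x1 ∧ (F ∨ (T ∧ (T ∧ x1))))
  →2  x0 ∧ (x1 ∧ (T ∧ (T ∧ x1)))
  →3  x0 ∧ (x1 ∧ (T ∧ x1))
  →4  x0 ∧ (x1 ∧ x1)
  →5  x0 ∧ x1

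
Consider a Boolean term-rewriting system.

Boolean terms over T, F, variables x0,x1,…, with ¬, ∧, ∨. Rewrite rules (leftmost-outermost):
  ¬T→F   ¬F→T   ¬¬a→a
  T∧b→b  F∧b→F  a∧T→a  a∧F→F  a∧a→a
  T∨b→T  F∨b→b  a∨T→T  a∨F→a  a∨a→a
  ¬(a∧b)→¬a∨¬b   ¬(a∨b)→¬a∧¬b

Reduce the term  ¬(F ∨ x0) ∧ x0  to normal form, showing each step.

  start: ¬(F ∨ x0) ∧ x0
  →1  (¬F ∧ ¬x0) ∧ x0
  →2  (T ∧ ¬x0) ∧ x0
  →3  ¬x0 ∧ x0

Answer: normal form = ¬x0 ∧ x0  (in 3 steps)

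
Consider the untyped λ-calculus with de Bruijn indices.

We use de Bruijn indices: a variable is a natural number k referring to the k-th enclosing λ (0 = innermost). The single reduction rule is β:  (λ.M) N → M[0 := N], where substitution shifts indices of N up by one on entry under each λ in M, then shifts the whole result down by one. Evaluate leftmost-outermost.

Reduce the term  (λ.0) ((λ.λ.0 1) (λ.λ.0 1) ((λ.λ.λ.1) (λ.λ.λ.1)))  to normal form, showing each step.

Answer: normal form = λ.λ.λ.0 1  (in 5 steps)

Working:
  start: (λ.0) ((λ.λ.0 1) (λ.λ.0 1) ((λ.λ.λ.1) (λ.λ.λ.1)))
  →1  (λ.λ.0 1) (λ.λ.0 1) ((λ.λ.λ.1) (λ.λ.λ.1))
  →2  (λ.0 (λ.λ.0 1)) ((λ.λ.λ.1) (λ.λ.λ.1))
  →3  (λ.λ.λ.1) (λ.λ.λ.1) (λ.λ.0 1)
  →4  (λ.λ.1) (λ.λ.0 1)
  →5  λ.λ.λ.0 1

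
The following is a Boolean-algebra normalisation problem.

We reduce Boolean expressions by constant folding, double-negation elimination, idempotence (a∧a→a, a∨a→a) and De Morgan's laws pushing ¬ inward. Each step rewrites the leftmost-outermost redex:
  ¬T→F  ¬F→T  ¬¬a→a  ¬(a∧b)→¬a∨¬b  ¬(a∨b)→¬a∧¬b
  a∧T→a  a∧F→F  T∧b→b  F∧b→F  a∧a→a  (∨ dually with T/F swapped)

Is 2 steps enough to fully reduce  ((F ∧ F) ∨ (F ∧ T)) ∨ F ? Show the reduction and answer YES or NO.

Answer: NO — after 2 steps the term is F ∨ (F ∧ T), not yet normal

Working:
  start: ((F ∧ F) ∨ (F ∧ T)) ∨ F
  [1] (F ∧ F) ∨ (F ∧ T)
  [2] F ∨ (F ∧ T)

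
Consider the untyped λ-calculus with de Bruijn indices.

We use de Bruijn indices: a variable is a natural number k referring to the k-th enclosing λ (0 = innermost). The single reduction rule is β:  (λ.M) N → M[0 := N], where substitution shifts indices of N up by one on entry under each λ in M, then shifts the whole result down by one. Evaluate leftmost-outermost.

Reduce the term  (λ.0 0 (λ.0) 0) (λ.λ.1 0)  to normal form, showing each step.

Answer: normal form = λ.λ.1 0  (in 6 steps)

Derivation:
  start: (λ.0 0 (λ.0) 0) (λ.λ.1 0)
  →1  (λ.λ.1 0) (λ.λ.1 0) (λ.0) (λ.λ.1 0)
  →2  (λ.(λ.λ.1 0) 0) (λ.0) (λ.λ.1 0)
  →3  (λ.λ.1 0) (λ.0) (λ.λ.1 0)
  →4  (λ.(λ.0) 0) (λ.λ.1 0)
  →5  (λ.0) (λ.λ.1 0)
  →6  λ.λ.1 0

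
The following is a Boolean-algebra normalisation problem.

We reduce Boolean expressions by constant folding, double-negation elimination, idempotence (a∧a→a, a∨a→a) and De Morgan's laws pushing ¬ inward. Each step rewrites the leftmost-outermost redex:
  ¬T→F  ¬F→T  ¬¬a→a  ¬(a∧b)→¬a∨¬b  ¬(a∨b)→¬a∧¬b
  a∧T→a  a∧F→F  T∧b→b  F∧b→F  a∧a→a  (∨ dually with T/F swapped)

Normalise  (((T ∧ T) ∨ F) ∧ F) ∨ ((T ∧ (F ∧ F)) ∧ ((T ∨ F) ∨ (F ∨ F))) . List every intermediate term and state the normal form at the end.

Answer: normal form = F  (in 5 steps)

Working:
  start: (((T ∧ T) ∨ F) ∧ F) ∨ ((T ∧ (F ∧ F)) ∧ ((T ∨ F) ∨ (F ∨ F)))
  [1] F ∨ ((T ∧ (F ∧ F)) ∧ ((T ∨ F) ∨ (F ∨ F)))
  [2] (T ∧ (F ∧ F)) ∧ ((T ∨ F) ∨ (F ∨ F))
  [3] (F ∧ F) ∧ ((T ∨ F) ∨ (F ∨ F))
  [4] F ∧ ((T ∨ F) ∨ (F ∨ F))
  [5] F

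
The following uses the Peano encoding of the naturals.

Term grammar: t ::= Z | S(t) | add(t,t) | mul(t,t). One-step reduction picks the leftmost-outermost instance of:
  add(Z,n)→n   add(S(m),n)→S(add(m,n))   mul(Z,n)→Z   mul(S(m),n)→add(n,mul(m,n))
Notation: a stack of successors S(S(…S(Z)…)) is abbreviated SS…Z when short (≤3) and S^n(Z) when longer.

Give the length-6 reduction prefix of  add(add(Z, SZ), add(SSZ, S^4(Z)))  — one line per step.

  start: add(add(Z, SZ), add(SSZ, S^4(Z)))
  step 1: add(SZ, add(SSZ, S^4(Z)))
  step 2: S(add(Z, add(SSZ, S^4(Z))))
  step 3: S(add(SSZ, S^4(Z)))
  step 4: S(S(add(SZ, S^4(Z))))
  step 5: S(S(S(add(Z, S^4(Z)))))
  step 6: S^7(Z)

Answer: after 6 steps: S^7(Z)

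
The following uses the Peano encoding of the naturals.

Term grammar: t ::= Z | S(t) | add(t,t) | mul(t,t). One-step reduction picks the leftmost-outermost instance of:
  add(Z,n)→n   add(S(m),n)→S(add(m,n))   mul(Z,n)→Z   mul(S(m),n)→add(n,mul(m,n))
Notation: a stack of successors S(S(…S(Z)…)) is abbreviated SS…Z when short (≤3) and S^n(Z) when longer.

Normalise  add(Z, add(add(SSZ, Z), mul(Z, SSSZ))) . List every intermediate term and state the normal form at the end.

  start: add(Z, add(add(SSZ, Z), mul(Z, SSSZ)))
  →1  add(add(SSZ, Z), mul(Z, SSSZ))
  →2  add(S(add(SZ, Z)), mul(Z, SSSZ))
  →3  S(add(add(SZ, Z), mul(Z, SSSZ)))
  →4  S(add(S(add(Z, Z)), mul(Z, SSSZ)))
  →5  S(S(add(add(Z, Z), mul(Z, SSSZ))))
  →6  S(S(add(Z, mul(Z, SSSZ))))
  →7  S(S(mul(Z, SSSZ)))
  →8  SSZ

Answer: normal form = SSZ  (in 8 steps)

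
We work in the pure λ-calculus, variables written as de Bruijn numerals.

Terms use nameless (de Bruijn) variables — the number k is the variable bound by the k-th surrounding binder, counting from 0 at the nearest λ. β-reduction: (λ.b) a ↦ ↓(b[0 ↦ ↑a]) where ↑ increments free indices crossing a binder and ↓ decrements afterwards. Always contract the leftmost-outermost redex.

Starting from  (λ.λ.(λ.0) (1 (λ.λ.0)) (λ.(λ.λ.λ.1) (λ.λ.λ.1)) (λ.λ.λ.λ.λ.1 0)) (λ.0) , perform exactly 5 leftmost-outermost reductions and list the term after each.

  start: (λ.λ.(λ.0) (1 (λ.λ.0)) (λ.(λ.λ.λ.1) (λ.λ.λ.1)) (λ.λ.λ.λ.λ.1 0)) (λ.0)
  step 1: λ.(λ.0) ((λ.0) (λ.λ.0)) (λ.(λ.λ.λ.1) (λ.λ.λ.1)) (λ.λ.λ.λ.λ.1 0)
  step 2: λ.(λ.0) (λ.λ.0) (λ.(λ.λ.λ.1) (λ.λ.λ.1)) (λ.λ.λ.λ.λ.1 0)
  step 3: λ.(λ.λ.0) (λ.(λ.λ.λ.1) (λ.λ.λ.1)) (λ.λ.λ.λ.λ.1 0)
  step 4: λ.(λ.0) (λ.λ.λ.λ.λ.1 0)
  step 5: λ.λ.λ.λ.λ.λ.1 0

Answer: after 5 steps: λ.λ.λ.λ.λ.λ.1 0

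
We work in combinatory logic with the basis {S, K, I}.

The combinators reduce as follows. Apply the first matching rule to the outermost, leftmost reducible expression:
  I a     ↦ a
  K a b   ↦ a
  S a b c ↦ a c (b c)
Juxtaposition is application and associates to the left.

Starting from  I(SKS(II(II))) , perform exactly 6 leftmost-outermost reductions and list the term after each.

  start: I(SKS(II(II)))
  step 1: SKS(II(II))
  step 2: K(II(II))(S(II(II)))
  step 3: II(II)
  step 4: I(II)
  step 5: II
  step 6: I

Answer: after 6 steps: I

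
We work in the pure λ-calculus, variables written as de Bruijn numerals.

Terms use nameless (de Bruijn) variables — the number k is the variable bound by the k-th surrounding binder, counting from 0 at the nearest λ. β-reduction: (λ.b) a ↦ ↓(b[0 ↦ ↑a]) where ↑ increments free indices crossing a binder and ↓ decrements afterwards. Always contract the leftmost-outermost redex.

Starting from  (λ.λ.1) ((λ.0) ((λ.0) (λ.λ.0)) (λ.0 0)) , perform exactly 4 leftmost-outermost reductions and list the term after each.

Answer: after 4 steps: λ.λ.0

Working:
  start: (λ.λ.1) ((λ.0) ((λ.0) (λ.λ.0)) (λ.0 0))
  →1  λ.(λ.0) ((λ.0) (λ.λ.0)) (λ.0 0)
  →2  λ.(λ.0) (λ.λ.0) (λ.0 0)
  →3  λ.(λ.λ.0) (λ.0 0)
  →4  λ.λ.0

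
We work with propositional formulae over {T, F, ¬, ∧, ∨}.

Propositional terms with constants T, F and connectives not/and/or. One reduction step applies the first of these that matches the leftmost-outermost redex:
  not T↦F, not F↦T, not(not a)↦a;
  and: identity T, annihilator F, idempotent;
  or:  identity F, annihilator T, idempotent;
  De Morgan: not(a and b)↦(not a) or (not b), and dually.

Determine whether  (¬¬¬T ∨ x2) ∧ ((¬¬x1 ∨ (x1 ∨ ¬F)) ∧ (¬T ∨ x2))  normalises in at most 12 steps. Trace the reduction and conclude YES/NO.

Answer: YES — reaches normal form x2 in 11 ≤ 12 steps

Working:
  start: (¬¬¬T ∨ x2) ∧ ((¬¬x1 ∨ (x1 ∨ ¬F)) ∧ (¬T ∨ x2))
  →1  (¬T ∨ x2) ∧ ((¬¬x1 ∨ (x1 ∨ ¬F)) ∧ (¬T ∨ x2))
  →2  (F ∨ x2) ∧ ((¬¬x1 ∨ (x1 ∨ ¬F)) ∧ (¬T ∨ x2))
  →3  x2 ∧ ((¬¬x1 ∨ (x1 ∨ ¬F)) ∧ (¬T ∨ x2))
  →4  x2 ∧ ((x1 ∨ (x1 ∨ ¬F)) ∧ (¬T ∨ x2))
  →5  x2 ∧ ((x1 ∨ (x1 ∨ T)) ∧ (¬T ∨ x2))
  →6  x2 ∧ ((x1 ∨ T) ∧ (¬T ∨ x2))
  →7  x2 ∧ (T ∧ (¬T ∨ x2))
  →8  x2 ∧ (¬T ∨ x2)
  →9  x2 ∧ (F ∨ x2)
  →10  x2 ∧ x2
  →11  x2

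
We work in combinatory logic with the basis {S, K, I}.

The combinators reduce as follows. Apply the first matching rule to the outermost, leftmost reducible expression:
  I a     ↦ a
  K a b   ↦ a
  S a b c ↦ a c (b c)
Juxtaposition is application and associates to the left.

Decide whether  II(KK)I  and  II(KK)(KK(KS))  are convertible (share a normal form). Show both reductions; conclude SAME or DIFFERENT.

Answer: SAME — A ⇓ K, B ⇓ K

Derivation:
Term A:
  start: II(KK)I
  step 1: I(KK)I
  step 2: KKI
  step 3: K

Term B:
  start: II(KK)(KK(KS))
  step 1: I(KK)(KK(KS))
  step 2: KK(KK(KS))
  step 3: K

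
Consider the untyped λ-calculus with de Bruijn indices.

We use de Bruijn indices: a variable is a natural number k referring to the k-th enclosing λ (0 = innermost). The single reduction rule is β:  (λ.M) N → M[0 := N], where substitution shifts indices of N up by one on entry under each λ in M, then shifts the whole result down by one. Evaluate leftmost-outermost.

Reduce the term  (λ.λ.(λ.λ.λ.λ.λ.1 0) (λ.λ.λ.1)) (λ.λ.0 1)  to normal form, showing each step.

  start: (λ.λ.(λ.λ.λ.λ.λ.1 0) (λ.λ.λ.1)) (λ.λ.0 1)
  step 1: λ.(λ.λ.λ.λ.λ.1 0) (λ.λ.λ.1)
  step 2: λ.λ.λ.λ.λ.1 0

Answer: normal form = λ.λ.λ.λ.λ.1 0  (in 2 steps)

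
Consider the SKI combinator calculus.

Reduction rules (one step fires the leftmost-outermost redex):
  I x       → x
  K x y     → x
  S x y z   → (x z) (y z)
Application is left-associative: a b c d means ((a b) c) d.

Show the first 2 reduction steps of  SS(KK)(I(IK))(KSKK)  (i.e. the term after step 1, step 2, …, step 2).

Answer: after 2 steps: I(IK)(KSKK)(KK(I(IK))(KSKK))

Derivation:
  start: SS(KK)(I(IK))(KSKK)
  →1  S(I(IK))(KK(I(IK)))(KSKK)
  →2  I(IK)(KSKK)(KK(I(IK))(KSKK))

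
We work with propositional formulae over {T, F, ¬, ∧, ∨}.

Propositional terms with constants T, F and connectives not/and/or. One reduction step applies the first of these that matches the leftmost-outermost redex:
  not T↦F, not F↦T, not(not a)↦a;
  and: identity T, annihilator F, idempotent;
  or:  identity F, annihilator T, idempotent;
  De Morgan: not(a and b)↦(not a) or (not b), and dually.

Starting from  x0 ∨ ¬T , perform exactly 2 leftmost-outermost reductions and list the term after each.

Answer: after 2 steps: x0

Reduction:
  start: x0 ∨ ¬T
  [1] x0 ∨ F
  [2] x0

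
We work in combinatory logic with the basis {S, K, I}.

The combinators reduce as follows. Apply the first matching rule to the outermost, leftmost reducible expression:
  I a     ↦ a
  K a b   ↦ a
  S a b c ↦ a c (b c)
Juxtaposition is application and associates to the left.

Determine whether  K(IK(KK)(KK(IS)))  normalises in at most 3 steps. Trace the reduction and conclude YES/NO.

Answer: YES — reaches normal form K(KK) in 2 ≤ 3 steps

Working:
  start: K(IK(KK)(KK(IS)))
  [1] K(K(KK)(KK(IS)))
  [2] K(KK)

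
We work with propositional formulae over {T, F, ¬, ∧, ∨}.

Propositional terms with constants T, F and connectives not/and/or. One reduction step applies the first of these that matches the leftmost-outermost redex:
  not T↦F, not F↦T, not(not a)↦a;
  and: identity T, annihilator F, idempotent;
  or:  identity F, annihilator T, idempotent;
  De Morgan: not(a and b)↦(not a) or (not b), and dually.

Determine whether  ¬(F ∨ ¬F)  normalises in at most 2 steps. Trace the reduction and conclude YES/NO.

Answer: NO — after 2 steps the term is T ∧ ¬¬F, not yet normal

Derivation:
  start: ¬(F ∨ ¬F)
  →1  ¬F ∧ ¬¬F
  →2  T ∧ ¬¬F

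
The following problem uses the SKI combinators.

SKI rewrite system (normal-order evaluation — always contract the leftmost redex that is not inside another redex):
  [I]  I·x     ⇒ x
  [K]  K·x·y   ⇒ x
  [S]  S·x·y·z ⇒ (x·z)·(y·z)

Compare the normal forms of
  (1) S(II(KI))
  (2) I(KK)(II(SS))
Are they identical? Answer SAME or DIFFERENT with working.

Answer: DIFFERENT — A ⇓ S(KI), B ⇓ K

Working:
Term A:
  start: S(II(KI))
  [1] S(I(KI))
  [2] S(KI)

Term B:
  start: I(KK)(II(SS))
  [1] KK(II(SS))
  [2] K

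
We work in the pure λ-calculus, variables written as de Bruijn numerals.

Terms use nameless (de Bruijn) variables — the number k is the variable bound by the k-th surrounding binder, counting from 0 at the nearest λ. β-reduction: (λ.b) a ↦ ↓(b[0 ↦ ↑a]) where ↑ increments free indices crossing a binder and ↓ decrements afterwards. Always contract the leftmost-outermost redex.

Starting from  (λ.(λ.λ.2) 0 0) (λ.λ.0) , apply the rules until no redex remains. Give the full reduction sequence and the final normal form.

Answer: normal form = λ.λ.0  (in 3 steps)

Working:
  start: (λ.(λ.λ.2) 0 0) (λ.λ.0)
  step 1: (λ.λ.λ.λ.0) (λ.λ.0) (λ.λ.0)
  step 2: (λ.λ.λ.0) (λ.λ.0)
  step 3: λ.λ.0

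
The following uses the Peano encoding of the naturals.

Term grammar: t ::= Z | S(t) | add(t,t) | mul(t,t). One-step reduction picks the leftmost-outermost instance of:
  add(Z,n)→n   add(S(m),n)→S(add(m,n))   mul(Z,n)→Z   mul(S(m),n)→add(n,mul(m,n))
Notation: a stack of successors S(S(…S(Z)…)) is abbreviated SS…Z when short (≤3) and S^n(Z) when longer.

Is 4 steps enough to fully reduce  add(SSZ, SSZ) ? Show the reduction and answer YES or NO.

Answer: YES — reaches normal form S^4(Z) in 3 ≤ 4 steps

Reduction:
  start: add(SSZ, SSZ)
  →1  S(add(SZ, SSZ))
  →2  S(S(add(Z, SSZ)))
  →3  S^4(Z)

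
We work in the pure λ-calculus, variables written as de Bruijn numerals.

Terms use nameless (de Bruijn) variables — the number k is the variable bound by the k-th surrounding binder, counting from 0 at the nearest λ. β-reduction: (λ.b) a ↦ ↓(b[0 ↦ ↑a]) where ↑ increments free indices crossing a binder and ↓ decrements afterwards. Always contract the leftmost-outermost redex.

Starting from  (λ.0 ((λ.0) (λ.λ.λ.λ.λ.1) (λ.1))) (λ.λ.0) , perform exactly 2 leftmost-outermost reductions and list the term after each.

  start: (λ.0 ((λ.0) (λ.λ.λ.λ.λ.1) (λ.1))) (λ.λ.0)
  [1] (λ.λ.0) ((λ.0) (λ.λ.λ.λ.λ.1) (λ.λ.λ.0))
  [2] λ.0

Answer: after 2 steps: λ.0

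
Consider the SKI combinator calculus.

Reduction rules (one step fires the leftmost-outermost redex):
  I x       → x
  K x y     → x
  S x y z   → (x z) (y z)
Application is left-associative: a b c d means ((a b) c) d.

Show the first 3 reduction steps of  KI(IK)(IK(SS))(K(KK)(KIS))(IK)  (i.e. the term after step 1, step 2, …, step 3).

  start: KI(IK)(IK(SS))(K(KK)(KIS))(IK)
  →1  I(IK(SS))(K(KK)(KIS))(IK)
  →2  IK(SS)(K(KK)(KIS))(IK)
  →3  K(SS)(K(KK)(KIS))(IK)

Answer: after 3 steps: K(SS)(K(KK)(KIS))(IK)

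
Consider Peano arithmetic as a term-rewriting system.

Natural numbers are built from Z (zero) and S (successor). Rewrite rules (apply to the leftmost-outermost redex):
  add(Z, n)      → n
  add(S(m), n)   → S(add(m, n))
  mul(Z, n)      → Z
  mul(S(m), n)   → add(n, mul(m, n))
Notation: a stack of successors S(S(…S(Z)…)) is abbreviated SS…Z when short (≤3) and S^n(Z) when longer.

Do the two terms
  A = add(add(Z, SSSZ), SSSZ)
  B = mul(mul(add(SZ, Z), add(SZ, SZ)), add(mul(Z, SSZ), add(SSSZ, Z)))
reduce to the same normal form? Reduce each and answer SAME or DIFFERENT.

Answer: SAME — A ⇓ S^6(Z), B ⇓ S^6(Z)

Derivation:
Term A:
  start: add(add(Z, SSSZ), SSSZ)
  →1  add(SSSZ, SSSZ)
  →2  S(add(SSZ, SSSZ))
  →3  S(S(add(SZ, SSSZ)))
  →4  S(S(S(add(Z, SSSZ))))
  →5  S^6(Z)

Term B:
  start: mul(mul(add(SZ, Z), add(SZ, SZ)), add(mul(Z, SSZ), add(SSSZ, Z)))
  →1  mul(mul(S(add(Z, Z)), add(SZ, SZ)), add(mul(Z, SSZ), add(SSSZ, Z)))
  →2  mul(add(add(SZ, SZ), mul(add(Z, Z), add(SZ, SZ))), add(mul(Z, SSZ), add(SSSZ, Z)))
  →3  mul(add(S(add(Z, SZ)), mul(add(Z, Z), add(SZ, SZ))), add(mul(Z, SSZ), add(SSSZ, Z)))
  →4  mul(S(add(add(Z, SZ), mul(add(Z, Z), add(SZ, SZ)))), add(mul(Z, SSZ), add(SSSZ, Z)))
  →5  add(add(mul(Z, SSZ), add(SSSZ, Z)), mul(add(add(Z, SZ), mul(add(Z, Z), add(SZ, SZ))), add(mul(Z, SSZ), add(SSSZ, Z))))
  →6  add(add(Z, add(SSSZ, Z)), mul(add(add(Z, SZ), mul(add(Z, Z), add(SZ, SZ))), add(mul(Z, SSZ), add(SSSZ, Z))))
  →7  add(add(SSSZ, Z), mul(add(add(Z, SZ), mul(add(Z, Z), add(SZ, SZ))), add(mul(Z, SSZ), add(SSSZ, Z))))
  →8  add(S(add(SSZ, Z)), mul(add(add(Z, SZ), mul(add(Z, Z), add(SZ, SZ))), add(mul(Z, SSZ), add(SSSZ, Z))))
  →9  S(add(add(SSZ, Z), mul(add(add(Z, SZ), mul(add(Z, Z), add(SZ, SZ))), add(mul(Z, SSZ), add(SSSZ, Z)))))
  →10  S(add(S(add(SZ, Z)), mul(add(add(Z, SZ), mul(add(Z, Z), add(SZ, SZ))), add(mul(Z, SSZ), add(SSSZ, Z)))))
  →11  S(S(add(add(SZ, Z), mul(add(add(Z, SZ), mul(add(Z, Z), add(SZ, SZ))), add(mul(Z, SSZ), add(SSSZ, Z))))))
  →12  S(S(add(S(add(Z, Z)), mul(add(add(Z, SZ), mul(add(Z, Z), add(SZ, SZ))), add(mul(Z, SSZ), add(SSSZ, Z))))))
  →13  S(S(S(add(add(Z, Z), mul(add(add(Z, SZ), mul(add(Z, Z), add(SZ, SZ))), add(mul(Z, SSZ), add(SSSZ, Z)))))))
  →14  S(S(S(add(Z, mul(add(add(Z, SZ), mul(add(Z, Z), add(SZ, SZ))), add(mul(Z, SSZ), add(SSSZ, Z)))))))
  →15  S(S(S(mul(add(add(Z, SZ), mul(add(Z, Z), add(SZ, SZ))), add(mul(Z, SSZ), add(SSSZ, Z))))))
  →16  S(S(S(mul(add(SZ, mul(add(Z, Z), add(SZ, SZ))), add(mul(Z, SSZ), add(SSSZ, Z))))))
  →17  S(S(S(mul(S(add(Z, mul(add(Z, Z), add(SZ, SZ)))), add(mul(Z, SSZ), add(SSSZ, Z))))))
  →18  S(S(S(add(add(mul(Z, SSZ), add(SSSZ, Z)), mul(add(Z, mul(add(Z, Z), add(SZ, SZ))), add(mul(Z, SSZ), add(SSSZ, Z)))))))
  →19  S(S(S(add(add(Z, add(SSSZ, Z)), mul(add(Z, mul(add(Z, Z), add(SZ, SZ))), add(mul(Z, SSZ), add(SSSZ, Z)))))))
  →20  S(S(S(add(add(SSSZ, Z), mul(add(Z, mul(add(Z, Z), add(SZ, SZ))), add(mul(Z, SSZ), add(SSSZ, Z)))))))
  →21  S(S(S(add(S(add(SSZ, Z)), mul(add(Z, mul(add(Z, Z), add(SZ, SZ))), add(mul(Z, SSZ), add(SSSZ, Z)))))))
  →22  S(S(S(S(add(add(SSZ, Z), mul(add(Z, mul(add(Z, Z), add(SZ, SZ))), add(mul(Z, SSZ), add(SSSZ, Z))))))))
  →23  S(S(S(S(add(S(add(SZ, Z)), mul(add(Z, mul(add(Z, Z), add(SZ, SZ))), add(mul(Z, SSZ), add(SSSZ, Z))))))))
  →24  S(S(S(S(S(add(add(SZ, Z), mul(add(Z, mul(add(Z, Z), add(SZ, SZ))), add(mul(Z, SSZ), add(SSSZ, Z)))))))))
  →25  S(S(S(S(S(add(S(add(Z, Z)), mul(add(Z, mul(add(Z, Z), add(SZ, SZ))), add(mul(Z, SSZ), add(SSSZ, Z)))))))))
  →26  S(S(S(S(S(S(add(add(Z, Z), mul(add(Z, mul(add(Z, Z), add(SZ, SZ))), add(mul(Z, SSZ), add(SSSZ, Z))))))))))
  →27  S(S(S(S(S(S(add(Z, mul(add(Z, mul(add(Z, Z), add(SZ, SZ))), add(mul(Z, SSZ), add(SSSZ, Z))))))))))
  →28  S(S(S(S(S(S(mul(add(Z, mul(add(Z, Z), add(SZ, SZ))), add(mul(Z, SSZ), add(SSSZ, Z)))))))))
  →29  S(S(S(S(S(S(mul(mul(add(Z, Z), add(SZ, SZ)), add(mul(Z, SSZ), add(SSSZ, Z)))))))))
  →30  S(S(S(S(S(S(mul(mul(Z, add(SZ, SZ)), add(mul(Z, SSZ), add(SSSZ, Z)))))))))
  →31  S(S(S(S(S(S(mul(Z, add(mul(Z, SSZ), add(SSSZ, Z)))))))))
  →32  S^6(Z)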